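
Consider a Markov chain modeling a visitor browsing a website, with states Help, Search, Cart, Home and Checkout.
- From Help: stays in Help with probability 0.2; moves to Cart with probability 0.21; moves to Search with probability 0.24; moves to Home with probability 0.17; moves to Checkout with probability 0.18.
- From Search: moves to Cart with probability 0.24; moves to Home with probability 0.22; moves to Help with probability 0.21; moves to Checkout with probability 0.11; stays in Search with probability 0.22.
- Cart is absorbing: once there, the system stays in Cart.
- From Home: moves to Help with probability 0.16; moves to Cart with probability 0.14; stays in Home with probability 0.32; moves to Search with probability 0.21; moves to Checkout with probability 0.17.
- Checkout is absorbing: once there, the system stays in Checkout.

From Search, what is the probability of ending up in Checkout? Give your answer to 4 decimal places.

Let h(s) be the probability of absorption at Checkout starting from transient state s. Then h(Checkout) = 1 and h(Cart) = 0. By first-step analysis:
h(Help) = 0.2·h(Help) + 0.24·h(Search) + 0.21·0 + 0.17·h(Home) + 0.18·1
h(Search) = 0.21·h(Help) + 0.22·h(Search) + 0.24·0 + 0.22·h(Home) + 0.11·1
h(Home) = 0.16·h(Help) + 0.21·h(Search) + 0.14·0 + 0.32·h(Home) + 0.17·1
Solving: h(Help) = 0.4449, h(Search) = 0.3953, h(Home) = 0.4767.
Starting from Search, the probability is 0.3953.

0.3953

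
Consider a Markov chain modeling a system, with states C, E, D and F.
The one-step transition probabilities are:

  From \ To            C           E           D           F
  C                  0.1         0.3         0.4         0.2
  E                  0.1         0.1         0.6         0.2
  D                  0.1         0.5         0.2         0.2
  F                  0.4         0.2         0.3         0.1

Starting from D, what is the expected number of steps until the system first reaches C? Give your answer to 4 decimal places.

Let t(s) be the expected number of steps to first reach C from state s, with t(C) = 0. Conditioning on the first step:
t(E) = 1 + 0.1·t(E) + 0.6·t(D) + 0.2·t(F)
t(D) = 1 + 0.5·t(E) + 0.2·t(D) + 0.2·t(F)
t(F) = 1 + 0.2·t(E) + 0.3·t(D) + 0.1·t(F)
Solving: t(E) = 6.4706, t(D) = 6.4706, t(F) = 4.7059.
Expected steps from D to C: 6.4706.

6.4706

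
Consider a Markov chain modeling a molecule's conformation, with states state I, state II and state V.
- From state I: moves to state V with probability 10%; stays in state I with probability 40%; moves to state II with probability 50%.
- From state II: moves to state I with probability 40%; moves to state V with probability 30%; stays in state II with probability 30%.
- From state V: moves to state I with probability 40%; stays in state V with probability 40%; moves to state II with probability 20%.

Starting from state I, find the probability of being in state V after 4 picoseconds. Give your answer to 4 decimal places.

0.2443

Propagate the distribution vector 4 picoseconds from state I.
After 0 picoseconds: (1.0000, 0.0000, 0.0000)
After 1 picosecond: (0.4000, 0.5000, 0.1000)
After 2 picoseconds: (0.4000, 0.3700, 0.2300)
After 3 picoseconds: (0.4000, 0.3570, 0.2430)
After 4 picoseconds: (0.4000, 0.3557, 0.2443)
P(in state V after 4 picoseconds) = 0.2443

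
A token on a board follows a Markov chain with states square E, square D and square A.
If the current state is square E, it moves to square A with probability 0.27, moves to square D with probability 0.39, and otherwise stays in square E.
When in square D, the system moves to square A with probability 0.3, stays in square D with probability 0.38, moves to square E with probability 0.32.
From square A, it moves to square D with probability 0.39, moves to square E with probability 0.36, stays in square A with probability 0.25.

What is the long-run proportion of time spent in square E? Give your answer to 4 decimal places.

Let the stationary distribution be π with π = πP and π_1 + π_2 + π_3 = 1.
π_1 = 0.34·π_1 + 0.32·π_2 + 0.36·π_3
π_2 = 0.39·π_1 + 0.38·π_2 + 0.39·π_3
Solving with the normalization constraint gives π = (0.3378, 0.3861, 0.2761).
So the stationary probability of square E is 0.3378.

0.3378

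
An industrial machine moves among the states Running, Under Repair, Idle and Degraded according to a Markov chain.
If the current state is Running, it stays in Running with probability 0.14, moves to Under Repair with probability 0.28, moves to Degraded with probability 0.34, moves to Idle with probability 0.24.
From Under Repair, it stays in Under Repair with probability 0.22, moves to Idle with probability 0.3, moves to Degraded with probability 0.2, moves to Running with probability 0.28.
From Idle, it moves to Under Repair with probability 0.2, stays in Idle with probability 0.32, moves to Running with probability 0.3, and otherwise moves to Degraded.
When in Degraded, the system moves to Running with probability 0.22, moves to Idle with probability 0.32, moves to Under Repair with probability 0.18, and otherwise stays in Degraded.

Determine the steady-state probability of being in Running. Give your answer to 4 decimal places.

Let the stationary distribution be π with π = πP and π_1 + π_2 + π_3 + π_4 = 1.
π_1 = 0.14·π_1 + 0.28·π_2 + 0.3·π_3 + 0.22·π_4
π_2 = 0.28·π_1 + 0.22·π_2 + 0.2·π_3 + 0.18·π_4
π_3 = 0.24·π_1 + 0.3·π_2 + 0.32·π_3 + 0.32·π_4
Solving with the normalization constraint gives π = (0.2378, 0.2185, 0.2966, 0.2471).
So the stationary probability of Running is 0.2378.

0.2378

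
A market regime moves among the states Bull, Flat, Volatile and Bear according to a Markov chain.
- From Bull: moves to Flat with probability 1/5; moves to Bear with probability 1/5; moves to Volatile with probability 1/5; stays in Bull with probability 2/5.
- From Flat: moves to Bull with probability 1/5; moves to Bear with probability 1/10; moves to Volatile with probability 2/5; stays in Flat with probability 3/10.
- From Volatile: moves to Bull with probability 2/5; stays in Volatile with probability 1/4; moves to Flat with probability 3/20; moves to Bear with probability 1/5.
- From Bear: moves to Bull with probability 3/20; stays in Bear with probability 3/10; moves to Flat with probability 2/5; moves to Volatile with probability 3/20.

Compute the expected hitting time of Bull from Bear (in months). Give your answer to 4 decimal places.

4.3809

Let t(s) be the expected number of months to first reach Bull from state s, with t(Bull) = 0. Conditioning on the first month:
t(Flat) = 1 + 0.3·t(Flat) + 0.4·t(Volatile) + 0.1·t(Bear)
t(Volatile) = 1 + 0.15·t(Flat) + 0.25·t(Volatile) + 0.2·t(Bear)
t(Bear) = 1 + 0.4·t(Flat) + 0.15·t(Volatile) + 0.3·t(Bear)
Solving: t(Flat) = 3.9334, t(Volatile) = 3.2882, t(Bear) = 4.3809.
Expected months from Bear to Bull: 4.3809.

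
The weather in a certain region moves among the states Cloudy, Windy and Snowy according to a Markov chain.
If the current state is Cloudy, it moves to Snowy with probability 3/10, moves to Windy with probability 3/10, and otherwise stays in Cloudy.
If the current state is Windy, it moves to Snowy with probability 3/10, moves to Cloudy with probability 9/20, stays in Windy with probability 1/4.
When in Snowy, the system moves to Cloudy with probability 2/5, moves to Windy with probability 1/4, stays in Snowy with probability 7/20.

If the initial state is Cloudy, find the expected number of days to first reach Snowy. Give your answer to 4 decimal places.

Let t(s) be the expected number of days to first reach Snowy from state s, with t(Snowy) = 0. Conditioning on the first day:
t(Cloudy) = 1 + 0.4·t(Cloudy) + 0.3·t(Windy)
t(Windy) = 1 + 0.45·t(Cloudy) + 0.25·t(Windy)
Solving: t(Cloudy) = 3.3333, t(Windy) = 3.3333.
Expected days from Cloudy to Snowy: 3.3333.

3.3333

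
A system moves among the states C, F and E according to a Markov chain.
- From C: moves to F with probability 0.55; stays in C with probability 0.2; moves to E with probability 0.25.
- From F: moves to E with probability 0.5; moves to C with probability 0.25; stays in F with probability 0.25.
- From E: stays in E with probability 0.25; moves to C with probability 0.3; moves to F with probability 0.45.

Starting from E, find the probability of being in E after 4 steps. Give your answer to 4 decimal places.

Propagate the distribution vector 4 steps from E.
After 0 steps: (0.0000, 0.0000, 1.0000)
After 1 step: (0.3000, 0.4500, 0.2500)
After 2 steps: (0.2475, 0.3900, 0.3625)
After 3 steps: (0.2558, 0.3968, 0.3475)
After 4 steps: (0.2546, 0.3962, 0.3492)
P(in E after 4 steps) = 0.3492

0.3492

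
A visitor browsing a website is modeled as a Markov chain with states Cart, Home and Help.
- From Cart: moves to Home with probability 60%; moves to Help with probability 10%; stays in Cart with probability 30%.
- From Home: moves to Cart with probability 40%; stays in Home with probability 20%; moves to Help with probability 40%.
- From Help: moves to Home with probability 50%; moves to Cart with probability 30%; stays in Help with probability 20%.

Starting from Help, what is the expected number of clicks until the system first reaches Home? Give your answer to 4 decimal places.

Let t(s) be the expected number of clicks to first reach Home from state s, with t(Home) = 0. Conditioning on the first click:
t(Cart) = 1 + 0.3·t(Cart) + 0.1·t(Help)
t(Help) = 1 + 0.3·t(Cart) + 0.2·t(Help)
Solving: t(Cart) = 1.6981, t(Help) = 1.8868.
Expected clicks from Help to Home: 1.8868.

1.8868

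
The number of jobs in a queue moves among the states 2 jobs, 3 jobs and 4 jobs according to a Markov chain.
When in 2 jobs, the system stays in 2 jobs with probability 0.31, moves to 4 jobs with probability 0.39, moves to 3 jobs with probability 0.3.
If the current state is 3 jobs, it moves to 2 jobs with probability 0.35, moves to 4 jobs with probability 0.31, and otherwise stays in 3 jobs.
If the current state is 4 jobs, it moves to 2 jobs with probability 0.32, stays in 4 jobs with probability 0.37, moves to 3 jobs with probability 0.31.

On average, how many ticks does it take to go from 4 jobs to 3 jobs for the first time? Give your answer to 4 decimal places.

3.2591

Let t(s) be the expected number of ticks to first reach 3 jobs from state s, with t(3 jobs) = 0. Conditioning on the first tick:
t(2 jobs) = 1 + 0.31·t(2 jobs) + 0.39·t(4 jobs)
t(4 jobs) = 1 + 0.32·t(2 jobs) + 0.37·t(4 jobs)
Solving: t(2 jobs) = 3.2914, t(4 jobs) = 3.2591.
Expected ticks from 4 jobs to 3 jobs: 3.2591.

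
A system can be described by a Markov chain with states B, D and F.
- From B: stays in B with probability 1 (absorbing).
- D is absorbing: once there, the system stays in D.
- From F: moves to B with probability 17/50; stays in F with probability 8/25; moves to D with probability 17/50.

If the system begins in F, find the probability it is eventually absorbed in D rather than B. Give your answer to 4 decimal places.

Let h(s) be the probability of absorption at D starting from transient state s. Then h(D) = 1 and h(B) = 0. By first-step analysis:
h(F) = 0.34·0 + 0.34·1 + 0.32·h(F)
Solving: h(F) = 0.5000.
Starting from F, the probability is 0.5000.

0.5000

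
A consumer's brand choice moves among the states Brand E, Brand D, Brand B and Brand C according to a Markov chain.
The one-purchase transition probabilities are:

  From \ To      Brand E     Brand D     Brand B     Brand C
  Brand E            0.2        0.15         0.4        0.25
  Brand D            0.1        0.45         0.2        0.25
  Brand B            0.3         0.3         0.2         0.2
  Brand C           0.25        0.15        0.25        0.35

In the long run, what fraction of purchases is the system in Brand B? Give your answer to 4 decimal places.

0.2555

Let the stationary distribution be π with π = πP and π_1 + π_2 + π_3 + π_4 = 1.
π_1 = 0.2·π_1 + 0.1·π_2 + 0.3·π_3 + 0.25·π_4
π_2 = 0.15·π_1 + 0.45·π_2 + 0.3·π_3 + 0.15·π_4
π_3 = 0.4·π_1 + 0.2·π_2 + 0.2·π_3 + 0.25·π_4
Solving with the normalization constraint gives π = (0.2118, 0.2690, 0.2555, 0.2636).
So the stationary probability of Brand B is 0.2555.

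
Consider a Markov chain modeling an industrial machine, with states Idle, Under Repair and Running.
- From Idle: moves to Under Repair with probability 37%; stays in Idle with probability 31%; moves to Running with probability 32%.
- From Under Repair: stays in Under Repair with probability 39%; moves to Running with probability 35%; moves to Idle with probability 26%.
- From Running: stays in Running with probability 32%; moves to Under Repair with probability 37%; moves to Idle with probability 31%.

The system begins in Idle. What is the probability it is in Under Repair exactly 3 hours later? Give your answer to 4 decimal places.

Propagate the distribution vector 3 hours from Idle.
After 0 hours: (1.0000, 0.0000, 0.0000)
After 1 hour: (0.3100, 0.3700, 0.3200)
After 2 hours: (0.2915, 0.3774, 0.3311)
After 3 hours: (0.2911, 0.3775, 0.3313)
P(in Under Repair after 3 hours) = 0.3775

0.3775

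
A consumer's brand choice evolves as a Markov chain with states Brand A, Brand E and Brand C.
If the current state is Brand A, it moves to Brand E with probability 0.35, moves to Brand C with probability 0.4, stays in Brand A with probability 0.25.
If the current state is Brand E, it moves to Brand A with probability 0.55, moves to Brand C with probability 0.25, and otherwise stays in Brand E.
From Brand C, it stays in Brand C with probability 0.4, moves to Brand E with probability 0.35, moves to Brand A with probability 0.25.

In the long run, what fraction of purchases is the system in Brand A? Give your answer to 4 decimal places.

Let the stationary distribution be π with π = πP and π_1 + π_2 + π_3 = 1.
π_1 = 0.25·π_1 + 0.55·π_2 + 0.25·π_3
π_2 = 0.35·π_1 + 0.2·π_2 + 0.35·π_3
Solving with the normalization constraint gives π = (0.3413, 0.3043, 0.3543).
So the stationary probability of Brand A is 0.3413.

0.3413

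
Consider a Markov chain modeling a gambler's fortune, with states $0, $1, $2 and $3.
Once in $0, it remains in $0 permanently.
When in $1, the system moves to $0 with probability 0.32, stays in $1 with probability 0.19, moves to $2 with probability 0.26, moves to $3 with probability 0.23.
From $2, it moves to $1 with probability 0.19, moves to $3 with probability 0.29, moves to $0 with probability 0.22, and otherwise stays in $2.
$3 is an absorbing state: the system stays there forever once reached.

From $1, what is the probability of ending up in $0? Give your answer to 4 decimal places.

Let h(s) be the probability of absorption at $0 starting from transient state s. Then h($0) = 1 and h($3) = 0. By first-step analysis:
h($1) = 0.32·1 + 0.19·h($1) + 0.26·h($2) + 0.23·0
h($2) = 0.22·1 + 0.19·h($1) + 0.3·h($2) + 0.29·0
Solving: h($1) = 0.5433, h($2) = 0.4617.
Starting from $1, the probability is 0.5433.

0.5433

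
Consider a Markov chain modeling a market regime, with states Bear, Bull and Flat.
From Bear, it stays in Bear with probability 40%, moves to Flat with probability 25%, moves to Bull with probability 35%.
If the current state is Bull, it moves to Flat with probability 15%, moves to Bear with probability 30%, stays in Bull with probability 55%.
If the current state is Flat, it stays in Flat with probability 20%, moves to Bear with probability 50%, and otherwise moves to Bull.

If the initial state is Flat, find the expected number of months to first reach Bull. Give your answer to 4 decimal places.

3.0986

Let t(s) be the expected number of months to first reach Bull from state s, with t(Bull) = 0. Conditioning on the first month:
t(Bear) = 1 + 0.4·t(Bear) + 0.25·t(Flat)
t(Flat) = 1 + 0.5·t(Bear) + 0.2·t(Flat)
Solving: t(Bear) = 2.9577, t(Flat) = 3.0986.
Expected months from Flat to Bull: 3.0986.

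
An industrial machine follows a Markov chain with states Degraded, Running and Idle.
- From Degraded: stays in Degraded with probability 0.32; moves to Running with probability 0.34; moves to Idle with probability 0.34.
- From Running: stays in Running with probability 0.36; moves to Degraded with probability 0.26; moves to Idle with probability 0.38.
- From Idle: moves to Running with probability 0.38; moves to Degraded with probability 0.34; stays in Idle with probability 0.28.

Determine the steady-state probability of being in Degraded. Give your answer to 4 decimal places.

Let the stationary distribution be π with π = πP and π_1 + π_2 + π_3 = 1.
π_1 = 0.32·π_1 + 0.26·π_2 + 0.34·π_3
π_2 = 0.34·π_1 + 0.36·π_2 + 0.38·π_3
Solving with the normalization constraint gives π = (0.3051, 0.3606, 0.3344).
So the stationary probability of Degraded is 0.3051.

0.3051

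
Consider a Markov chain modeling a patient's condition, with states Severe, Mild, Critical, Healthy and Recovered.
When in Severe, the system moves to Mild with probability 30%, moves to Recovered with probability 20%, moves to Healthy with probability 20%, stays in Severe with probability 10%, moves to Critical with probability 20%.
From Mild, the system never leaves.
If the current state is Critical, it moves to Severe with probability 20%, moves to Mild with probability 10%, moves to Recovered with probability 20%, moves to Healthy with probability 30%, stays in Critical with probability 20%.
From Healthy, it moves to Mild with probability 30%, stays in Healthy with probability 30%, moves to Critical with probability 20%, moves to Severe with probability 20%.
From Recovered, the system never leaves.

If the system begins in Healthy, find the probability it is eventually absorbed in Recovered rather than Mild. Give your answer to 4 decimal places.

0.2270

Let h(s) be the probability of absorption at Recovered starting from transient state s. Then h(Recovered) = 1 and h(Mild) = 0. By first-step analysis:
h(Severe) = 0.1·h(Severe) + 0.3·0 + 0.2·h(Critical) + 0.2·h(Healthy) + 0.2·1
h(Critical) = 0.2·h(Severe) + 0.1·0 + 0.2·h(Critical) + 0.3·h(Healthy) + 0.2·1
h(Healthy) = 0.2·h(Severe) + 0.3·0 + 0.2·h(Critical) + 0.3·h(Healthy)
Solving: h(Severe) = 0.3676, h(Critical) = 0.4270, h(Healthy) = 0.2270.
Starting from Healthy, the probability is 0.2270.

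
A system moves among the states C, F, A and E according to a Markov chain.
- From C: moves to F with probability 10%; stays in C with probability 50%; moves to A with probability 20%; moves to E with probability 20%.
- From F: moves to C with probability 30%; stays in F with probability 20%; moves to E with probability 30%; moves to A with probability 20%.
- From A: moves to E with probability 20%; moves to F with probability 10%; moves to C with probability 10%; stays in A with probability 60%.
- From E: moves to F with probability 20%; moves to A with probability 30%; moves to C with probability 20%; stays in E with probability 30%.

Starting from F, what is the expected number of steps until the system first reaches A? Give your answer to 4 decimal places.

4.4134

Let t(s) be the expected number of steps to first reach A from state s, with t(A) = 0. Conditioning on the first step:
t(C) = 1 + 0.5·t(C) + 0.1·t(F) + 0.2·t(E)
t(F) = 1 + 0.3·t(C) + 0.2·t(F) + 0.3·t(E)
t(E) = 1 + 0.2·t(C) + 0.2·t(F) + 0.3·t(E)
Solving: t(C) = 4.4693, t(F) = 4.4134, t(E) = 3.9665.
Expected steps from F to A: 4.4134.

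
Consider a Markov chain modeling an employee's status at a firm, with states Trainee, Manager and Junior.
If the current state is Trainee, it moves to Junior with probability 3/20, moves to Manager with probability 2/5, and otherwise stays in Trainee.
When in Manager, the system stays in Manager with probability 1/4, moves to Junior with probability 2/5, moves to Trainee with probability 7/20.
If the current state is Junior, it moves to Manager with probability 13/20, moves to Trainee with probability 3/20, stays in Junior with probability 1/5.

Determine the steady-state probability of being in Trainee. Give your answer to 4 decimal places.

Let the stationary distribution be π with π = πP and π_1 + π_2 + π_3 = 1.
π_1 = 0.45·π_1 + 0.35·π_2 + 0.15·π_3
π_2 = 0.4·π_1 + 0.25·π_2 + 0.65·π_3
Solving with the normalization constraint gives π = (0.3301, 0.4053, 0.2646).
So the stationary probability of Trainee is 0.3301.

0.3301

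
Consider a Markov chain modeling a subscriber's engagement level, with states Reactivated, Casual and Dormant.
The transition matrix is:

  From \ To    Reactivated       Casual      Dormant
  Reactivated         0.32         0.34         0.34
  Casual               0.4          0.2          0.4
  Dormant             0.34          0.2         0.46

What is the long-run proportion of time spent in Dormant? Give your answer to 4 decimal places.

Let the stationary distribution be π with π = πP and π_1 + π_2 + π_3 = 1.
π_1 = 0.32·π_1 + 0.4·π_2 + 0.34·π_3
π_2 = 0.34·π_1 + 0.2·π_2 + 0.2·π_3
Solving with the normalization constraint gives π = (0.3480, 0.2487, 0.4033).
So the stationary probability of Dormant is 0.4033.

0.4033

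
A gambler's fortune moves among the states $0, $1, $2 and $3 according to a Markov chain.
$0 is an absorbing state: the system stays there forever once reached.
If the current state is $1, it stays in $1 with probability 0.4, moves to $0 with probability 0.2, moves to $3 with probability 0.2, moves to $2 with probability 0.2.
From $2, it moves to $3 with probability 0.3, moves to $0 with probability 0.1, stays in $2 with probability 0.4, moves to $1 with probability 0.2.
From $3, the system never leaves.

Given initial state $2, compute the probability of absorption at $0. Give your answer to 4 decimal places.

Let h(s) be the probability of absorption at $0 starting from transient state s. Then h($0) = 1 and h($3) = 0. By first-step analysis:
h($1) = 0.2·1 + 0.4·h($1) + 0.2·h($2) + 0.2·0
h($2) = 0.1·1 + 0.2·h($1) + 0.4·h($2) + 0.3·0
Solving: h($1) = 0.4375, h($2) = 0.3125.
Starting from $2, the probability is 0.3125.

0.3125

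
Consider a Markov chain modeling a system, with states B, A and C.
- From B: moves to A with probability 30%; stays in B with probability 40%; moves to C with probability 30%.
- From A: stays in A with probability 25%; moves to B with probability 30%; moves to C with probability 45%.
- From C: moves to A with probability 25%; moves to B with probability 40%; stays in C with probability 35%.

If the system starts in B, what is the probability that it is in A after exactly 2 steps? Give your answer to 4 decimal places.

0.2700

Sum over the intermediate state after 1 step:
P = P(B→B)·P(B→A) + P(B→A)·P(A→A) + P(B→C)·P(C→A)
  = 0.4×0.3 + 0.3×0.25 + 0.3×0.25
  = 0.1200 + 0.0750 + 0.0750 = 0.2700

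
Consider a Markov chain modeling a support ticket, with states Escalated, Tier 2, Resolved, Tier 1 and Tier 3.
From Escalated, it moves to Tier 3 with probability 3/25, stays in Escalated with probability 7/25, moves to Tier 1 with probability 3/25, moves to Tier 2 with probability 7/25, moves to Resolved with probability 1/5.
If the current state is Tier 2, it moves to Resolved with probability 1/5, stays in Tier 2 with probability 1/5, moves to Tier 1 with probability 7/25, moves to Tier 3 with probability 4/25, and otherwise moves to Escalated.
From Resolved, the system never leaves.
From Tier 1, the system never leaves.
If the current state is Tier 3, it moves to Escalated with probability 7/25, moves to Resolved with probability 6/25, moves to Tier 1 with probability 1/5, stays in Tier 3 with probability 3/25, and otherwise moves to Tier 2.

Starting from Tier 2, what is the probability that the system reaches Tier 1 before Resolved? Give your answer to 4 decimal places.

0.5342

Let h(s) be the probability of absorption at Tier 1 starting from transient state s. Then h(Tier 1) = 1 and h(Resolved) = 0. By first-step analysis:
h(Escalated) = 0.28·h(Escalated) + 0.28·h(Tier 2) + 0.2·0 + 0.12·1 + 0.12·h(Tier 3)
h(Tier 2) = 0.16·h(Escalated) + 0.2·h(Tier 2) + 0.2·0 + 0.28·1 + 0.16·h(Tier 3)
h(Tier 3) = 0.28·h(Escalated) + 0.16·h(Tier 2) + 0.24·0 + 0.2·1 + 0.12·h(Tier 3)
Solving: h(Escalated) = 0.4525, h(Tier 2) = 0.5342, h(Tier 3) = 0.4684.
Starting from Tier 2, the probability is 0.5342.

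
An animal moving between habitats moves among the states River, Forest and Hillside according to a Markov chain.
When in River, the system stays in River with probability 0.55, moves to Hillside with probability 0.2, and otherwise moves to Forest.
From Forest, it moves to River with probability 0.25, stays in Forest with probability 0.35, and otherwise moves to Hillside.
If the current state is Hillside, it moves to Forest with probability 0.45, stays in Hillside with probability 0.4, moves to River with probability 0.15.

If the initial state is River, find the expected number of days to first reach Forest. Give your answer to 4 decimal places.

Let t(s) be the expected number of days to first reach Forest from state s, with t(Forest) = 0. Conditioning on the first day:
t(River) = 1 + 0.55·t(River) + 0.2·t(Hillside)
t(Hillside) = 1 + 0.15·t(River) + 0.4·t(Hillside)
Solving: t(River) = 3.3333, t(Hillside) = 2.5000.
Expected days from River to Forest: 3.3333.

3.3333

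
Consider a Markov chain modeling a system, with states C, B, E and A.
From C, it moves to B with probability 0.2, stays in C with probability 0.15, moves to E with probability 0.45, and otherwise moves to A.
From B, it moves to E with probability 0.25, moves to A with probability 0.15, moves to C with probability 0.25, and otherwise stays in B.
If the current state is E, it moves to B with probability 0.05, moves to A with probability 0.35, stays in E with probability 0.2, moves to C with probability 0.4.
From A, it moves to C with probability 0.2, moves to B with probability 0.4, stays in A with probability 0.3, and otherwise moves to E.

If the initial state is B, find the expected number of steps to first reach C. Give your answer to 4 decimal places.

Let t(s) be the expected number of steps to first reach C from state s, with t(C) = 0. Conditioning on the first step:
t(B) = 1 + 0.35·t(B) + 0.25·t(E) + 0.15·t(A)
t(E) = 1 + 0.05·t(B) + 0.2·t(E) + 0.35·t(A)
t(A) = 1 + 0.4·t(B) + 0.1·t(E) + 0.3·t(A)
Solving: t(B) = 3.7085, t(E) = 3.2362, t(A) = 4.0101.
Expected steps from B to C: 3.7085.

3.7085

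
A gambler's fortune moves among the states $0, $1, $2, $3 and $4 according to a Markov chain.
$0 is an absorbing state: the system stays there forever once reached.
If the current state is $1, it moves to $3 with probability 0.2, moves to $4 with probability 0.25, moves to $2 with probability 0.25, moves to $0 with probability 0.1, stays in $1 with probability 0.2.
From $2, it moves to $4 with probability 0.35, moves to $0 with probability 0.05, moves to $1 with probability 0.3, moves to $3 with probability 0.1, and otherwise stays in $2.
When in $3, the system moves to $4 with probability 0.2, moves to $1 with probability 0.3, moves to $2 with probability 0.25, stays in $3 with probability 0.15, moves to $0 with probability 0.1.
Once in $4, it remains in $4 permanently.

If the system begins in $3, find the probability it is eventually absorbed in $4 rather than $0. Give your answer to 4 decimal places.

Let h(s) be the probability of absorption at $4 starting from transient state s. Then h($4) = 1 and h($0) = 0. By first-step analysis:
h($1) = 0.1·0 + 0.2·h($1) + 0.25·h($2) + 0.2·h($3) + 0.25·1
h($2) = 0.05·0 + 0.3·h($1) + 0.2·h($2) + 0.1·h($3) + 0.35·1
h($3) = 0.1·0 + 0.3·h($1) + 0.25·h($2) + 0.15·h($3) + 0.2·1
Solving: h($1) = 0.7508, h($2) = 0.8114, h($3) = 0.7389.
Starting from $3, the probability is 0.7389.

0.7389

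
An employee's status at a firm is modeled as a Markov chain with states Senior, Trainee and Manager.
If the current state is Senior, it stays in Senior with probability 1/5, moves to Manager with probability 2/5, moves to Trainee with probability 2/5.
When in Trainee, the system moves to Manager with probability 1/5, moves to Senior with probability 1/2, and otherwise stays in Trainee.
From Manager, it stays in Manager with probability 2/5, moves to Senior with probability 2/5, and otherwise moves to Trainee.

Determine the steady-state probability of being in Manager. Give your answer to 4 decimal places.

0.3396

Let the stationary distribution be π with π = πP and π_1 + π_2 + π_3 = 1.
π_1 = 0.2·π_1 + 0.5·π_2 + 0.4·π_3
π_2 = 0.4·π_1 + 0.3·π_2 + 0.2·π_3
Solving with the normalization constraint gives π = (0.3585, 0.3019, 0.3396).
So the stationary probability of Manager is 0.3396.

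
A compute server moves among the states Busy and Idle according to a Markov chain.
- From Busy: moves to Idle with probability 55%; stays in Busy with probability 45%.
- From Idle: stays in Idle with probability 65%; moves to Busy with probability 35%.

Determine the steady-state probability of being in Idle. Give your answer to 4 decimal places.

Let the stationary distribution be π with π = πP and π_1 + π_2 = 1.
π_1 = 0.45·π_1 + 0.35·π_2
Solving with the normalization constraint gives π = (0.3889, 0.6111).
So the stationary probability of Idle is 0.6111.

0.6111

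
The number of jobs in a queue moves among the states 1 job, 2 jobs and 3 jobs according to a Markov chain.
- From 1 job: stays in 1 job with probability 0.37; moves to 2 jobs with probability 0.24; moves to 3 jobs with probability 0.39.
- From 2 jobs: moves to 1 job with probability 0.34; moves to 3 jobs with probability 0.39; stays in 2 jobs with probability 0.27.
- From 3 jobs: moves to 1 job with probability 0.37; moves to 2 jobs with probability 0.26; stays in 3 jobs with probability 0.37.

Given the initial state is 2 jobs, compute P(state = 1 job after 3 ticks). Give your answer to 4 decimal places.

0.3623

Propagate the distribution vector 3 ticks from 2 jobs.
After 0 ticks: (0.0000, 1.0000, 0.0000)
After 1 tick: (0.3400, 0.2700, 0.3900)
After 2 ticks: (0.3619, 0.2559, 0.3822)
After 3 ticks: (0.3623, 0.2553, 0.3824)
P(in 1 job after 3 ticks) = 0.3623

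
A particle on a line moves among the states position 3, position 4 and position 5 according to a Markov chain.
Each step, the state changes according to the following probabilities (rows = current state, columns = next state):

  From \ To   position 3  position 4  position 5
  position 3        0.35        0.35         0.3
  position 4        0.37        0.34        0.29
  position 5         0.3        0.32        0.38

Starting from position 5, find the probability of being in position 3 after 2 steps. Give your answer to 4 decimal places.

0.3374

Sum over the intermediate state after 1 step:
P = P(position 5→position 3)·P(position 3→position 3) + P(position 5→position 4)·P(position 4→position 3) + P(position 5→position 5)·P(position 5→position 3)
  = 0.3×0.35 + 0.32×0.37 + 0.38×0.3
  = 0.1050 + 0.1184 + 0.1140 = 0.3374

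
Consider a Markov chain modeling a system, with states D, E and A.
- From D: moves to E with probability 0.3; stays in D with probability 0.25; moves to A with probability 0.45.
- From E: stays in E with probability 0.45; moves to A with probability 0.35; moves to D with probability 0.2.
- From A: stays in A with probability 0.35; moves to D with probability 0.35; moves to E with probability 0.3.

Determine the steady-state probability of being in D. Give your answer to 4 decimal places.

0.2701

Let the stationary distribution be π with π = πP and π_1 + π_2 + π_3 = 1.
π_1 = 0.25·π_1 + 0.2·π_2 + 0.35·π_3
π_2 = 0.3·π_1 + 0.45·π_2 + 0.3·π_3
Solving with the normalization constraint gives π = (0.2701, 0.3529, 0.3770).
So the stationary probability of D is 0.2701.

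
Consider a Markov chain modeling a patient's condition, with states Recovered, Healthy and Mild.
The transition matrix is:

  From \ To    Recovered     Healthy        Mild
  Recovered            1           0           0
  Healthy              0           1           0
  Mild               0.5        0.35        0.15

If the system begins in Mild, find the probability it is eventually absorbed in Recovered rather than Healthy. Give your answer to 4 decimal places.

0.5882

Let h(s) be the probability of absorption at Recovered starting from transient state s. Then h(Recovered) = 1 and h(Healthy) = 0. By first-step analysis:
h(Mild) = 0.5·1 + 0.35·0 + 0.15·h(Mild)
Solving: h(Mild) = 0.5882.
Starting from Mild, the probability is 0.5882.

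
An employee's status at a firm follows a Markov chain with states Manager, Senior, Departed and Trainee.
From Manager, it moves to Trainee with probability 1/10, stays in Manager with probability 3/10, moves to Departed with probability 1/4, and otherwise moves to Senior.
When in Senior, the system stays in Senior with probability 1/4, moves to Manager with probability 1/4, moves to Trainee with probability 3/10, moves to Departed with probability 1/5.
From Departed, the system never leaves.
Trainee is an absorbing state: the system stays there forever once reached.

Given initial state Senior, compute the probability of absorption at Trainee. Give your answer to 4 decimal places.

0.5371

Let h(s) be the probability of absorption at Trainee starting from transient state s. Then h(Trainee) = 1 and h(Departed) = 0. By first-step analysis:
h(Manager) = 0.3·h(Manager) + 0.35·h(Senior) + 0.25·0 + 0.1·1
h(Senior) = 0.25·h(Manager) + 0.25·h(Senior) + 0.2·0 + 0.3·1
Solving: h(Manager) = 0.4114, h(Senior) = 0.5371.
Starting from Senior, the probability is 0.5371.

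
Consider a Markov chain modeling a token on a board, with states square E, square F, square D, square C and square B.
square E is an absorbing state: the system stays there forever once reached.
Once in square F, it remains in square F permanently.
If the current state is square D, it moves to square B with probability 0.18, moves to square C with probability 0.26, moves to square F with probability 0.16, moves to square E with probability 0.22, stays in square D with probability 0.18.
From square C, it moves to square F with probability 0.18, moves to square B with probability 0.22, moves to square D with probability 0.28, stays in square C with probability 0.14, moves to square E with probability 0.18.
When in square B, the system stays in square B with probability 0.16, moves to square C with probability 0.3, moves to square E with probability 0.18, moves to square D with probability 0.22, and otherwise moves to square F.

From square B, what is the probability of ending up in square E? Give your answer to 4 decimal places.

Let h(s) be the probability of absorption at square E starting from transient state s. Then h(square E) = 1 and h(square F) = 0. By first-step analysis:
h(square D) = 0.22·1 + 0.16·0 + 0.18·h(square D) + 0.26·h(square C) + 0.18·h(square B)
h(square C) = 0.18·1 + 0.18·0 + 0.28·h(square D) + 0.14·h(square C) + 0.22·h(square B)
h(square B) = 0.18·1 + 0.14·0 + 0.22·h(square D) + 0.3·h(square C) + 0.16·h(square B)
Solving: h(square D) = 0.5576, h(square C) = 0.5316, h(square B) = 0.5502.
Starting from square B, the probability is 0.5502.

0.5502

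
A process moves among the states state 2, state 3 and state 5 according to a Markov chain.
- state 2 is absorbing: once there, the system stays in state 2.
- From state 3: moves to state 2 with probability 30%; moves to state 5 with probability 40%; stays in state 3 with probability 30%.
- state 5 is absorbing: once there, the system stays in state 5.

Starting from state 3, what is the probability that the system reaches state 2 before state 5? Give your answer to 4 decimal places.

0.4286

Let h(s) be the probability of absorption at state 2 starting from transient state s. Then h(state 2) = 1 and h(state 5) = 0. By first-step analysis:
h(state 3) = 0.3·1 + 0.3·h(state 3) + 0.4·0
Solving: h(state 3) = 0.4286.
Starting from state 3, the probability is 0.4286.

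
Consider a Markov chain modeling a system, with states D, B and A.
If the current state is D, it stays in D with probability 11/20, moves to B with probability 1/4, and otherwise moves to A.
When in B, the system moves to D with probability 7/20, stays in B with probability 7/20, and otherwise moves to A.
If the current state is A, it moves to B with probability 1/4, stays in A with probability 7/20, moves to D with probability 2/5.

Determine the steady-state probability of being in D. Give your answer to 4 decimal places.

Let the stationary distribution be π with π = πP and π_1 + π_2 + π_3 = 1.
π_1 = 0.55·π_1 + 0.35·π_2 + 0.4·π_3
π_2 = 0.25·π_1 + 0.35·π_2 + 0.25·π_3
Solving with the normalization constraint gives π = (0.4542, 0.2778, 0.2680).
So the stationary probability of D is 0.4542.

0.4542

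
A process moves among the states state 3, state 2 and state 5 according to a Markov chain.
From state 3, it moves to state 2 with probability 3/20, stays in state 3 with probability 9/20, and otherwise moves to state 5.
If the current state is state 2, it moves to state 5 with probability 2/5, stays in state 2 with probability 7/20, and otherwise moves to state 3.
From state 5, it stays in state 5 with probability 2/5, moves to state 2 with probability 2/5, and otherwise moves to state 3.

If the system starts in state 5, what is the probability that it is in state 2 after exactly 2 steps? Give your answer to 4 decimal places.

0.3300

Sum over the intermediate state after 1 step:
P = P(state 5→state 3)·P(state 3→state 2) + P(state 5→state 2)·P(state 2→state 2) + P(state 5→state 5)·P(state 5→state 2)
  = 0.2×0.15 + 0.4×0.35 + 0.4×0.4
  = 0.0300 + 0.1400 + 0.1600 = 0.3300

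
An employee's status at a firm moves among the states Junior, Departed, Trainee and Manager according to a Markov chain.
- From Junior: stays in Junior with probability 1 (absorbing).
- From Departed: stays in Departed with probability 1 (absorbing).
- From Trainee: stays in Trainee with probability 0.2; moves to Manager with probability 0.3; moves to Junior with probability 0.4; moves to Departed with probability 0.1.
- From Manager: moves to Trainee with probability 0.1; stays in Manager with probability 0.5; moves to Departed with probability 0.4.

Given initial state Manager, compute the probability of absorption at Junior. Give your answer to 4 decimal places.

0.1081

Let h(s) be the probability of absorption at Junior starting from transient state s. Then h(Junior) = 1 and h(Departed) = 0. By first-step analysis:
h(Trainee) = 0.4·1 + 0.1·0 + 0.2·h(Trainee) + 0.3·h(Manager)
h(Manager) = 0.4·0 + 0.1·h(Trainee) + 0.5·h(Manager)
Solving: h(Trainee) = 0.5405, h(Manager) = 0.1081.
Starting from Manager, the probability is 0.1081.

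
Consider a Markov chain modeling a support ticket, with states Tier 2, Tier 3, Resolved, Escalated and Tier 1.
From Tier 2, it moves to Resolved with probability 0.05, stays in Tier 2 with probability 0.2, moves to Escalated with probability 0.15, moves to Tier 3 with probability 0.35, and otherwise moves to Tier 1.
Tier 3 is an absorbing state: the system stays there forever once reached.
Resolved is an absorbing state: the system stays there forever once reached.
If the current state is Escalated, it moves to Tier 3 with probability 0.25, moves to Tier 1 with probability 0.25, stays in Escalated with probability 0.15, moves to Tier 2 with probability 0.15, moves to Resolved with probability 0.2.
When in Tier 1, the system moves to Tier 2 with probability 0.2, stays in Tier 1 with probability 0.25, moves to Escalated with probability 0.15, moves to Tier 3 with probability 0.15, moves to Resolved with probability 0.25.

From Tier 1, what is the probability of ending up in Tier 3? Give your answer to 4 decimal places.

Let h(s) be the probability of absorption at Tier 3 starting from transient state s. Then h(Tier 3) = 1 and h(Resolved) = 0. By first-step analysis:
h(Tier 2) = 0.2·h(Tier 2) + 0.35·1 + 0.05·0 + 0.15·h(Escalated) + 0.25·h(Tier 1)
h(Escalated) = 0.15·h(Tier 2) + 0.25·1 + 0.2·0 + 0.15·h(Escalated) + 0.25·h(Tier 1)
h(Tier 1) = 0.2·h(Tier 2) + 0.15·1 + 0.25·0 + 0.15·h(Escalated) + 0.25·h(Tier 1)
Solving: h(Tier 2) = 0.6994, h(Escalated) = 0.5644, h(Tier 1) = 0.4994.
Starting from Tier 1, the probability is 0.4994.

0.4994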